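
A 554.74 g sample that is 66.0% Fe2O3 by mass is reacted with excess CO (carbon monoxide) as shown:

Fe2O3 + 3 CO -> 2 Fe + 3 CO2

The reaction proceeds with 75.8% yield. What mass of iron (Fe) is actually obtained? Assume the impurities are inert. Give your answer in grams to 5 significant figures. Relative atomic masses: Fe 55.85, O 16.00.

Pure Fe2O3 available = 554.74 g × 0.660 = 366.128 g.
M(Fe2O3) = 2(55.85) + 3(16.00) = 159.70 g/mol.
M(Fe) = 55.85 g/mol.
n(Fe2O3) = 366.128 g / 159.70 g/mol = 2.29260 mol.
From the equation the Fe2O3:Fe mole ratio is 1:2, so n(Fe) = 2.29260 × 2/1 = 4.58520 mol.
Mass of Fe = 4.58520 mol × 55.85 g/mol = 256.084 g.
Actual mass collected = 256.084 g × 0.758 = 194.111 g.

194.11 g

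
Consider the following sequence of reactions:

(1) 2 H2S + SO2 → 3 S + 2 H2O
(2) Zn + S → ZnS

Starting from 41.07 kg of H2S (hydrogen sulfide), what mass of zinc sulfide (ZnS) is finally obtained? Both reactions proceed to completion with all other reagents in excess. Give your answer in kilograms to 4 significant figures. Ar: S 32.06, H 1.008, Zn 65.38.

M(H2S) = 2(1.008) + 32.06 = 34.076 g/mol.
M(ZnS) = 65.38 + 32.06 = 97.44 g/mol.
41.07 kg = 41070 g.
n(H2S) = 41070 / 34.076 = 1205.2 mol.
Step 1 gives a 2:3 ratio of H2S to S, so n(S) = 1807.9 mol.
In step 2 the S:ZnS ratio is 1:1, so n(ZnS) = 1807.9 mol.
Mass of ZnS = 1807.9 × 97.44 = 176160 g = 176.2 kg.

176.2 kg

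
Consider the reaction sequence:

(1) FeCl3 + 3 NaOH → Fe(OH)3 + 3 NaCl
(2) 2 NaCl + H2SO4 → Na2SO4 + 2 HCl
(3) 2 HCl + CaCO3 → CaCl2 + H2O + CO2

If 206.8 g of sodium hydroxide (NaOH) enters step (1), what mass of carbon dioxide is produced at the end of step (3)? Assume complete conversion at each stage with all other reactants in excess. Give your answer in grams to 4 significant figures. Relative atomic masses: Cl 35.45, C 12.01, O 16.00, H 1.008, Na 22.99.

113.8 g

M(NaOH) = 22.99 + 16.00 + 1.008 = 39.998 g/mol.
M(CO2) = 12.01 + 2(16.00) = 44.01 g/mol.
n(NaOH) = 206.8 / 39.998 = 5.1703 mol.
Reaction (1): NaOH→NaCl ratio 3:3 ⇒ n(NaCl) = 5.1703 mol.
Reaction (2): NaCl→HCl ratio 2:2 ⇒ n(HCl) = 5.1703 mol.
Reaction (3): HCl→CO2 ratio 2:1 ⇒ n(CO2) = 2.5851 mol.
Mass of CO2 = 2.5851 × 44.01 = 113.77 g.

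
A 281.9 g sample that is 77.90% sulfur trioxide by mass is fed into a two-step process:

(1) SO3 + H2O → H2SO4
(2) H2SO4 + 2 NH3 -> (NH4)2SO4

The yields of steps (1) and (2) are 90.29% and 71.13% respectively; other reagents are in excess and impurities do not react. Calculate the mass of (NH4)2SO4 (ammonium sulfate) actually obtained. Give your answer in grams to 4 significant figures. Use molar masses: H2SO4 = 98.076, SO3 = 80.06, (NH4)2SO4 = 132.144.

Pure SO3 = 281.9 × 0.7790 = 219.60 g.
n(SO3) = 219.60 / 80.06 = 2.7429 mol.
Step 1 (SO3:H2SO4 = 1:1): theoretical n(H2SO4) = 2.7429 mol; at 90.29% yield, n(H2SO4) = 2.4766 mol.
Step 2 (H2SO4:(NH4)2SO4 = 1:1): theoretical n((NH4)2SO4) = 2.4766 mol, so theoretical mass = 2.4766 × 132.144 = 327.27 g.
At 71.13% yield, actual mass of (NH4)2SO4 = 327.27 × 0.7113 = 232.79 g.

232.8 g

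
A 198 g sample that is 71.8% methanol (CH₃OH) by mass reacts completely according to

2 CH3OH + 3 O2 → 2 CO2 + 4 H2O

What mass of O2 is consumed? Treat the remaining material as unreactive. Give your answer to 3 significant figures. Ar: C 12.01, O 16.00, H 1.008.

Mass of pure CH3OH = 198 g × 0.718 = 142.2 g.
M(CH3OH) = 12.01 + 4(1.008) + 16.00 = 32.042 g/mol.
M(O2) = 2(16.00) = 32.00 g/mol.
n(CH3OH) = 142.2 g / 32.042 g/mol = 4.437 mol.
From the equation the CH3OH:O2 mole ratio is 2:3, so n(O2) = 4.437 × 3/2 = 6.655 mol.
Mass of O2 = 6.655 mol × 32.00 g/mol = 213.0 g.

213 g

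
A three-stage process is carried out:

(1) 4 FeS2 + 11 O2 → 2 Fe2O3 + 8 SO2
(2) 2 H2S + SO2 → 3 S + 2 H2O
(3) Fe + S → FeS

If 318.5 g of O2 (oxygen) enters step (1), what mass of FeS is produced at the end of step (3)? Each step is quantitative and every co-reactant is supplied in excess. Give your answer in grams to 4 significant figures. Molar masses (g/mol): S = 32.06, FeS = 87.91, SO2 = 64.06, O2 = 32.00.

n(O2) = 318.5 / 32.00 = 9.9531 mol.
Reaction (1): O2→SO2 ratio 11:8 ⇒ n(SO2) = 7.2386 mol.
Reaction (2): SO2→S ratio 1:3 ⇒ n(S) = 21.716 mol.
Reaction (3): S→FeS ratio 1:1 ⇒ n(FeS) = 21.716 mol.
Mass of FeS = 21.716 × 87.91 = 1909.0 g.

1909 g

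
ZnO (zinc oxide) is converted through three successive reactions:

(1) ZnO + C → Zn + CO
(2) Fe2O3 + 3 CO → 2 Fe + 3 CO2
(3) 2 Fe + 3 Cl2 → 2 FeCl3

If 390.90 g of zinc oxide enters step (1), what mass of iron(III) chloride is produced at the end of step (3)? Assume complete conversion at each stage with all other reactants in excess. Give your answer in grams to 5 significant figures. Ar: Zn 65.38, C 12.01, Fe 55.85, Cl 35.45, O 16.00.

M(ZnO) = 65.38 + 16.00 = 81.38 g/mol.
M(FeCl3) = 55.85 + 3(35.45) = 162.20 g/mol.
n(ZnO) = 390.90 / 81.38 = 4.80339 mol.
Reaction (1): ZnO→CO ratio 1:1 ⇒ n(CO) = 4.80339 mol.
Reaction (2): CO→Fe ratio 3:2 ⇒ n(Fe) = 3.20226 mol.
Reaction (3): Fe→FeCl3 ratio 2:2 ⇒ n(FeCl3) = 3.20226 mol.
Mass of FeCl3 = 3.20226 × 162.20 = 519.407 g.

519.41 g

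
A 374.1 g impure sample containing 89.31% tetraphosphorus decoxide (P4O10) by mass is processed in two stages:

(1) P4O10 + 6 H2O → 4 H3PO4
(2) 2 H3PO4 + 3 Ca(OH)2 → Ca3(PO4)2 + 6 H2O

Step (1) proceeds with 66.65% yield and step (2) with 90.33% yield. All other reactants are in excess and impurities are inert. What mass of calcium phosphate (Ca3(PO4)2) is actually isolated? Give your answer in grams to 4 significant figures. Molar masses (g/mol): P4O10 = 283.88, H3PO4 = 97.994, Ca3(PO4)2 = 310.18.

439.6 g

Pure P4O10 = 374.1 × 0.8931 = 334.11 g.
n(P4O10) = 334.11 / 283.88 = 1.1769 mol.
Step 1 (P4O10:H3PO4 = 1:4): theoretical n(H3PO4) = 4.7077 mol; at 66.65% yield, n(H3PO4) = 3.1377 mol.
Step 2 (H3PO4:Ca3(PO4)2 = 2:1): theoretical n(Ca3(PO4)2) = 1.5689 mol, so theoretical mass = 1.5689 × 310.18 = 486.63 g.
At 90.33% yield, actual mass of Ca3(PO4)2 = 486.63 × 0.9033 = 439.57 g.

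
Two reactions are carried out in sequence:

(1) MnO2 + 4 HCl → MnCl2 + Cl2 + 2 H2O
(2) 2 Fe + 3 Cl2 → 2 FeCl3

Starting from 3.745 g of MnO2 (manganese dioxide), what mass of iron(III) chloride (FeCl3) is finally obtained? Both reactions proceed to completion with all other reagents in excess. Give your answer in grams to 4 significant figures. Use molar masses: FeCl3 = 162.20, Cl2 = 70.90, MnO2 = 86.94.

n(MnO2) = 3.7450 / 86.94 = 0.043076 mol.
Step 1 gives a 1:1 ratio of MnO2 to Cl2, so n(Cl2) = 0.043076 mol.
In step 2 the Cl2:FeCl3 ratio is 3:2, so n(FeCl3) = 0.028717 mol.
Mass of FeCl3 = 0.028717 × 162.20 = 4.6579 g.

4.658 g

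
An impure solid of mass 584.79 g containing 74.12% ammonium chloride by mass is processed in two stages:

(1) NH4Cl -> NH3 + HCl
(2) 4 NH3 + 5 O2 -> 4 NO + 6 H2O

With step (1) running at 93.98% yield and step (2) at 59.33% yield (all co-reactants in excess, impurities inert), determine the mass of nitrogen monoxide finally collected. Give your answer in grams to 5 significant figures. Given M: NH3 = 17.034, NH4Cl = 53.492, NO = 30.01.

135.59 g

Pure NH4Cl = 584.79 × 0.7412 = 433.446 g.
n(NH4Cl) = 433.446 / 53.492 = 8.10301 mol.
Step 1 (NH4Cl:NH3 = 1:1): theoretical n(NH3) = 8.10301 mol; at 93.98% yield, n(NH3) = 7.61521 mol.
Step 2 (NH3:NO = 4:4): theoretical n(NO) = 7.61521 mol, so theoretical mass = 7.61521 × 30.01 = 228.532 g.
At 59.33% yield, actual mass of NO = 228.532 × 0.5933 = 135.588 g.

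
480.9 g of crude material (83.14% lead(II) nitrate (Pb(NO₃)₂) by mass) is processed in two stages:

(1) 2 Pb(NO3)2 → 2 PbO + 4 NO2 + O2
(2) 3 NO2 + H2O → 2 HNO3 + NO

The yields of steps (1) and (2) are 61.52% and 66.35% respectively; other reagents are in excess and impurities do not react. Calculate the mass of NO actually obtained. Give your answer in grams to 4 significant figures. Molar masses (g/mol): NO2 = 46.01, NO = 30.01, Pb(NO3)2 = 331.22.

Pure Pb(NO3)2 = 480.9 × 0.8314 = 399.82 g.
n(Pb(NO3)2) = 399.82 / 331.22 = 1.2071 mol.
Step 1 (Pb(NO3)2:NO2 = 2:4): theoretical n(NO2) = 2.4142 mol; at 61.52% yield, n(NO2) = 1.4852 mol.
Step 2 (NO2:NO = 3:1): theoretical n(NO) = 0.49508 mol, so theoretical mass = 0.49508 × 30.01 = 14.857 g.
At 66.35% yield, actual mass of NO = 14.857 × 0.6635 = 9.8578 g.

9.858 g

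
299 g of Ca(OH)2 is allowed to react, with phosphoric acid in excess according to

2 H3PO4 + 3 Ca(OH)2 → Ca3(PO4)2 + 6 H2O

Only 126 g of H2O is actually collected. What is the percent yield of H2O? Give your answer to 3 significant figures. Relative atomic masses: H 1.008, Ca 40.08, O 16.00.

M(Ca(OH)2) = 40.08 + 2(16.00) + 2(1.008) = 74.096 g/mol.
M(H2O) = 2(1.008) + 16.00 = 18.016 g/mol.
n(Ca(OH)2) = 299.0 g / 74.096 g/mol = 4.035 mol.
From the equation the Ca(OH)2:H2O mole ratio is 3:6, so n(H2O) = 4.035 × 6/3 = 8.071 mol.
Mass of H2O = 8.071 mol × 18.016 g/mol = 145.4 g.
This is the theoretical yield. Percent yield = 126 g / 145.4 g × 100% = 86.66%.

86.7 %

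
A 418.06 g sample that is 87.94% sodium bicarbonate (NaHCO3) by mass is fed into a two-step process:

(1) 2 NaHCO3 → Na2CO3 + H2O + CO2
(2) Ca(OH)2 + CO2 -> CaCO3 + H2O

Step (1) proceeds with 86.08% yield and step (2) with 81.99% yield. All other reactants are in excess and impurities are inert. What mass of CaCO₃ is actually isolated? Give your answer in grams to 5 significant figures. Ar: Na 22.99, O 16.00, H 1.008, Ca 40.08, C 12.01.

154.57 g

Pure NaHCO3 = 418.06 × 0.8794 = 367.642 g.
M(NaHCO3) = 22.99 + 1.008 + 12.01 + 3(16.00) = 84.008 g/mol.
M(CaCO3) = 40.08 + 12.01 + 3(16.00) = 100.09 g/mol.
n(NaHCO3) = 367.642 / 84.008 = 4.37627 mol.
Step 1 (NaHCO3:CO2 = 2:1): theoretical n(CO2) = 2.18814 mol; at 86.08% yield, n(CO2) = 1.88355 mol.
Step 2 (CO2:CaCO3 = 1:1): theoretical n(CaCO3) = 1.88355 mol, so theoretical mass = 1.88355 × 100.09 = 188.524 g.
At 81.99% yield, actual mass of CaCO3 = 188.524 × 0.8199 = 154.571 g.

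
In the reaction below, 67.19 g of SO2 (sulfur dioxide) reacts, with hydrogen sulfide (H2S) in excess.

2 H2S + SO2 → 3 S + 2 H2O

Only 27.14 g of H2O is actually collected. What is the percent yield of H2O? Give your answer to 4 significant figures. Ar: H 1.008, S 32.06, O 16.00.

71.81 %

M(SO2) = 32.06 + 2(16.00) = 64.06 g/mol.
M(H2O) = 2(1.008) + 16.00 = 18.016 g/mol.
n(SO2) = 67.190 g / 64.06 g/mol = 1.0489 mol.
From the equation the SO2:H2O mole ratio is 1:2, so n(H2O) = 1.0489 × 2/1 = 2.0977 mol.
Mass of H2O = 2.0977 mol × 18.016 g/mol = 37.793 g.
This is the theoretical yield. Percent yield = 27.14 g / 37.793 g × 100% = 71.813%.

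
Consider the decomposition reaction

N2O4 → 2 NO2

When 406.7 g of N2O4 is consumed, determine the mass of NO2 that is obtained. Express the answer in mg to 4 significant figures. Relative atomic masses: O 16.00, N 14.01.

406700 mg

M(N2O4) = 2(14.01) + 4(16.00) = 92.02 g/mol.
M(NO2) = 14.01 + 2(16.00) = 46.01 g/mol.
n(N2O4) = 406.70 g / 92.02 g/mol = 4.4197 mol.
From the equation the N2O4:NO2 mole ratio is 1:2, so n(NO2) = 4.4197 × 2/1 = 8.8394 mol.
Mass of NO2 = 8.8394 mol × 46.01 g/mol = 406.70 g.
Converting to mg: 406.70 g = 406700 mg.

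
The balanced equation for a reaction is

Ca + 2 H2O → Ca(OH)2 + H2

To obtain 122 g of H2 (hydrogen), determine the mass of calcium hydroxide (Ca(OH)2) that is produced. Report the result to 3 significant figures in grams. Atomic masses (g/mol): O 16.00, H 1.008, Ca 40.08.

4480 g

M(H2) = 2(1.008) = 2.016 g/mol.
M(Ca(OH)2) = 40.08 + 2(16.00) + 2(1.008) = 74.096 g/mol.
n(H2) = 122.0 g / 2.016 g/mol = 60.52 mol.
From the equation the H2:Ca(OH)2 mole ratio is 1:1, so n(Ca(OH)2) = 60.52 × 1/1 = 60.52 mol.
Mass of Ca(OH)2 = 60.52 mol × 74.096 g/mol = 4484 g.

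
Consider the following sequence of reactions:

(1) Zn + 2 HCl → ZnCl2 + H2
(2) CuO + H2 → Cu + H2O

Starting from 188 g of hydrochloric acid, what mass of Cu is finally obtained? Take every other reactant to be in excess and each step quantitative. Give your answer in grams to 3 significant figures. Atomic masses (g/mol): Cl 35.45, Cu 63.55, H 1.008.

M(HCl) = 1.008 + 35.45 = 36.458 g/mol.
M(Cu) = 63.55 g/mol.
n(HCl) = 188.0 / 36.458 = 5.157 mol.
Step 1 gives a 2:1 ratio of HCl to H2, so n(H2) = 2.578 mol.
In step 2 the H2:Cu ratio is 1:1, so n(Cu) = 2.578 mol.
Mass of Cu = 2.578 × 63.55 = 163.9 g.

164 g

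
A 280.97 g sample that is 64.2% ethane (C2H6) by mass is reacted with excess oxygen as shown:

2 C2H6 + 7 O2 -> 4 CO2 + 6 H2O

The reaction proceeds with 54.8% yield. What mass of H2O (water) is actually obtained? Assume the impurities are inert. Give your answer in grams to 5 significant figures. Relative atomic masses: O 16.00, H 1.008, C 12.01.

Pure C2H6 available = 280.97 g × 0.642 = 180.383 g.
M(C2H6) = 2(12.01) + 6(1.008) = 30.068 g/mol.
M(H2O) = 2(1.008) + 16.00 = 18.016 g/mol.
n(C2H6) = 180.383 g / 30.068 g/mol = 5.99916 mol.
From the equation the C2H6:H2O mole ratio is 2:6, so n(H2O) = 5.99916 × 6/2 = 17.9975 mol.
Mass of H2O = 17.9975 mol × 18.016 g/mol = 324.243 g.
Actual mass collected = 324.243 g × 0.548 = 177.685 g.

177.68 g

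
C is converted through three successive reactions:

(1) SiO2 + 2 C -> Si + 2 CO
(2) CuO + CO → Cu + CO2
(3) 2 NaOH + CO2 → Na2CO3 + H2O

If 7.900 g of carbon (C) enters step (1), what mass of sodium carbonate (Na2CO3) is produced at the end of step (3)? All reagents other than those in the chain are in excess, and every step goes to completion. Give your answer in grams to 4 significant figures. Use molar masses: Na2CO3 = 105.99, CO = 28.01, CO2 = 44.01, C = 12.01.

n(C) = 7.900 / 12.01 = 0.65779 mol.
Reaction (1): C→CO ratio 2:2 ⇒ n(CO) = 0.65779 mol.
Reaction (2): CO→CO2 ratio 1:1 ⇒ n(CO2) = 0.65779 mol.
Reaction (3): CO2→Na2CO3 ratio 1:1 ⇒ n(Na2CO3) = 0.65779 mol.
Mass of Na2CO3 = 0.65779 × 105.99 = 69.719 g.

69.72 g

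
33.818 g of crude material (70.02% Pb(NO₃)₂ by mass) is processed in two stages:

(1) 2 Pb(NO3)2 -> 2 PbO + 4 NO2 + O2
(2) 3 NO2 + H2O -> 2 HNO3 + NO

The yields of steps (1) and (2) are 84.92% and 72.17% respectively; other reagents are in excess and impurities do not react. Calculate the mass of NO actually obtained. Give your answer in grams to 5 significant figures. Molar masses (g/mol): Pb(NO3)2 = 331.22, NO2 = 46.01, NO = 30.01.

0.87659 g

Pure Pb(NO3)2 = 33.818 × 0.7002 = 23.6794 g.
n(Pb(NO3)2) = 23.6794 / 331.22 = 0.0714913 mol.
Step 1 (Pb(NO3)2:NO2 = 2:4): theoretical n(NO2) = 0.142983 mol; at 84.92% yield, n(NO2) = 0.121421 mol.
Step 2 (NO2:NO = 3:1): theoretical n(NO) = 0.0404736 mol, so theoretical mass = 0.0404736 × 30.01 = 1.21461 g.
At 72.17% yield, actual mass of NO = 1.21461 × 0.7217 = 0.876587 g.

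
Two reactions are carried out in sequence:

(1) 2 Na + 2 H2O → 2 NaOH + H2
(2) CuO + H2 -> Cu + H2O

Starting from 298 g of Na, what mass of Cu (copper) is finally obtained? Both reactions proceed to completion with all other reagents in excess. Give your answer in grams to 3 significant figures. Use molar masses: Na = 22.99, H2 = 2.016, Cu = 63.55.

n(Na) = 298.0 / 22.99 = 12.96 mol.
Step 1 gives a 2:1 ratio of Na to H2, so n(H2) = 6.481 mol.
In step 2 the H2:Cu ratio is 1:1, so n(Cu) = 6.481 mol.
Mass of Cu = 6.481 × 63.55 = 411.9 g.

412 g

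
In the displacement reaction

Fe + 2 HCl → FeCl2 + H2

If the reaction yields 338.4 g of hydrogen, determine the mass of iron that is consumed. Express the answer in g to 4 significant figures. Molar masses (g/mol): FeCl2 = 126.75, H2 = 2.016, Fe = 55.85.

9375 g

n(H2) = 338.40 g / 2.016 g/mol = 167.86 mol.
From the equation the H2:Fe mole ratio is 1:1, so n(Fe) = 167.86 × 1/1 = 167.86 mol.
Mass of Fe = 167.86 mol × 55.85 g/mol = 9374.8 g.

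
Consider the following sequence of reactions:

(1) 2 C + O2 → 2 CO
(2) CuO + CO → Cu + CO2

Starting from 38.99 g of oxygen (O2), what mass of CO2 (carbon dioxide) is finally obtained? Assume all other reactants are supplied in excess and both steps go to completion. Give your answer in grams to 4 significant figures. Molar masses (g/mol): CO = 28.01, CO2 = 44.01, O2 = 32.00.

107.2 g

n(O2) = 38.990 / 32.00 = 1.2184 mol.
Step 1 gives a 1:2 ratio of O2 to CO, so n(CO) = 2.4369 mol.
In step 2 the CO:CO2 ratio is 1:1, so n(CO2) = 2.4369 mol.
Mass of CO2 = 2.4369 × 44.01 = 107.25 g.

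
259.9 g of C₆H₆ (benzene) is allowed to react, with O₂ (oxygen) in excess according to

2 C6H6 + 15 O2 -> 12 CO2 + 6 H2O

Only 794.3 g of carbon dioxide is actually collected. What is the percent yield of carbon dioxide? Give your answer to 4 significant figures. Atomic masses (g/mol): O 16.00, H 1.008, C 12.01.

90.40 %

M(C6H6) = 6(12.01) + 6(1.008) = 78.108 g/mol.
M(CO2) = 12.01 + 2(16.00) = 44.01 g/mol.
n(C6H6) = 259.90 g / 78.108 g/mol = 3.3274 mol.
From the equation the C6H6:CO2 mole ratio is 2:12, so n(CO2) = 3.3274 × 12/2 = 19.965 mol.
Mass of CO2 = 19.965 mol × 44.01 g/mol = 878.64 g.
This is the theoretical yield. Percent yield = 794.3 g / 878.64 g × 100% = 90.401%.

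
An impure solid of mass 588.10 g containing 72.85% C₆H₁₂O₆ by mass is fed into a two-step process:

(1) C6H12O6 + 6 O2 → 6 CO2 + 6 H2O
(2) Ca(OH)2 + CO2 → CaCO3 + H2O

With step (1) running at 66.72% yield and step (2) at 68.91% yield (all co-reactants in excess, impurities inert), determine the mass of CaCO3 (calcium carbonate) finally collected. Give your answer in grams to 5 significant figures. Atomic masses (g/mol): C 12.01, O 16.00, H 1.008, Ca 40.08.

Pure C6H12O6 = 588.10 × 0.7285 = 428.431 g.
M(C6H12O6) = 6(12.01) + 12(1.008) + 6(16.00) = 180.156 g/mol.
M(CaCO3) = 40.08 + 12.01 + 3(16.00) = 100.09 g/mol.
n(C6H12O6) = 428.431 / 180.156 = 2.37811 mol.
Step 1 (C6H12O6:CO2 = 1:6): theoretical n(CO2) = 14.2687 mol; at 66.72% yield, n(CO2) = 9.52005 mol.
Step 2 (CO2:CaCO3 = 1:1): theoretical n(CaCO3) = 9.52005 mol, so theoretical mass = 9.52005 × 100.09 = 952.862 g.
At 68.91% yield, actual mass of CaCO3 = 952.862 × 0.6891 = 656.617 g.

656.62 g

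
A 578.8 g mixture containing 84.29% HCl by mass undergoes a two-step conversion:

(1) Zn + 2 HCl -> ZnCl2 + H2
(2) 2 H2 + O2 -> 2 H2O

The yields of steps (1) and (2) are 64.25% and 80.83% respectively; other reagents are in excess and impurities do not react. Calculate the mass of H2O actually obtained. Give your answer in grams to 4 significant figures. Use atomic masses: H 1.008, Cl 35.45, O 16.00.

62.60 g

Pure HCl = 578.8 × 0.8429 = 487.87 g.
M(HCl) = 1.008 + 35.45 = 36.458 g/mol.
M(H2O) = 2(1.008) + 16.00 = 18.016 g/mol.
n(HCl) = 487.87 / 36.458 = 13.382 mol.
Step 1 (HCl:H2 = 2:1): theoretical n(H2) = 6.6909 mol; at 64.25% yield, n(H2) = 4.2989 mol.
Step 2 (H2:H2O = 2:2): theoretical n(H2O) = 4.2989 mol, so theoretical mass = 4.2989 × 18.016 = 77.449 g.
At 80.83% yield, actual mass of H2O = 77.449 × 0.8083 = 62.602 g.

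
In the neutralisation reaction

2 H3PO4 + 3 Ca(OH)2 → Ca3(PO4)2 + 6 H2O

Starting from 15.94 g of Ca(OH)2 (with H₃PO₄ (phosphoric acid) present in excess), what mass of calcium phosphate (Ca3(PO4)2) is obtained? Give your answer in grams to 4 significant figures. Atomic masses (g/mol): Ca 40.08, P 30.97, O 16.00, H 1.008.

22.24 g

M(Ca(OH)2) = 40.08 + 2(16.00) + 2(1.008) = 74.096 g/mol.
M(Ca3(PO4)2) = 3(40.08) + 2(30.97) + 8(16.00) = 310.18 g/mol.
n(Ca(OH)2) = 15.940 g / 74.096 g/mol = 0.21513 mol.
From the equation the Ca(OH)2:Ca3(PO4)2 mole ratio is 3:1, so n(Ca3(PO4)2) = 0.21513 × 1/3 = 0.071709 mol.
Mass of Ca3(PO4)2 = 0.071709 mol × 310.18 g/mol = 22.243 g.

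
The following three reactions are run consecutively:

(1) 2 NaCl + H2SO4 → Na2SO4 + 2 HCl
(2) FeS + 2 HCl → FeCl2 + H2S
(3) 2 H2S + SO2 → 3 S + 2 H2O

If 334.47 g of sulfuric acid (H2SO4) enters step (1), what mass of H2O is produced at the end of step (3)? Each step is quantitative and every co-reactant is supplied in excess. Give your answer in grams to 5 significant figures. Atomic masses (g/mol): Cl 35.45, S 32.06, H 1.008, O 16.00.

M(H2SO4) = 2(1.008) + 32.06 + 4(16.00) = 98.076 g/mol.
M(H2O) = 2(1.008) + 16.00 = 18.016 g/mol.
n(H2SO4) = 334.47 / 98.076 = 3.41031 mol.
Reaction (1): H2SO4→HCl ratio 1:2 ⇒ n(HCl) = 6.82063 mol.
Reaction (2): HCl→H2S ratio 2:1 ⇒ n(H2S) = 3.41031 mol.
Reaction (3): H2S→H2O ratio 2:2 ⇒ n(H2O) = 3.41031 mol.
Mass of H2O = 3.41031 × 18.016 = 61.4402 g.

61.440 g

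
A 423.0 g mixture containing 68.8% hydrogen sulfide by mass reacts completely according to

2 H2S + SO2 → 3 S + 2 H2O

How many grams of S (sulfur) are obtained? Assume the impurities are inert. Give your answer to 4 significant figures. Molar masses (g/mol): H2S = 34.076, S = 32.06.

Mass of pure H2S = 423.0 g × 0.688 = 291.02 g.
n(H2S) = 291.02 g / 34.076 g/mol = 8.5404 mol.
From the equation the H2S:S mole ratio is 2:3, so n(S) = 8.5404 × 3/2 = 12.811 mol.
Mass of S = 12.811 mol × 32.06 g/mol = 410.71 g.

410.7 g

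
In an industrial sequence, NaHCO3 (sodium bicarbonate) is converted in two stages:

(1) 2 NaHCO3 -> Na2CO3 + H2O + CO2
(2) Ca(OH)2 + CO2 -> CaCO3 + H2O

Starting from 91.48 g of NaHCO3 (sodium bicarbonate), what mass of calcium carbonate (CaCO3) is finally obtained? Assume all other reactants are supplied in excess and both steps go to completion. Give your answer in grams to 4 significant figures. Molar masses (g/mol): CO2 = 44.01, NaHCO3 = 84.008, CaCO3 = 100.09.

54.50 g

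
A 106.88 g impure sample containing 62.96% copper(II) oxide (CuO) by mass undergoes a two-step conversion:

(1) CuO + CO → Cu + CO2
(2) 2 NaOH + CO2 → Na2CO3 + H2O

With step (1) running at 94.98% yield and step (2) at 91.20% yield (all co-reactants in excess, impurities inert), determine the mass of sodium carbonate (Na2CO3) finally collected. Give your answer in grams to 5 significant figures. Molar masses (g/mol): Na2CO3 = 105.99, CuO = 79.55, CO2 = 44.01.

Pure CuO = 106.88 × 0.6296 = 67.2916 g.
n(CuO) = 67.2916 / 79.55 = 0.845904 mol.
Step 1 (CuO:CO2 = 1:1): theoretical n(CO2) = 0.845904 mol; at 94.98% yield, n(CO2) = 0.803439 mol.
Step 2 (CO2:Na2CO3 = 1:1): theoretical n(Na2CO3) = 0.803439 mol, so theoretical mass = 0.803439 × 105.99 = 85.1565 g.
At 91.20% yield, actual mass of Na2CO3 = 85.1565 × 0.9120 = 77.6628 g.

77.663 g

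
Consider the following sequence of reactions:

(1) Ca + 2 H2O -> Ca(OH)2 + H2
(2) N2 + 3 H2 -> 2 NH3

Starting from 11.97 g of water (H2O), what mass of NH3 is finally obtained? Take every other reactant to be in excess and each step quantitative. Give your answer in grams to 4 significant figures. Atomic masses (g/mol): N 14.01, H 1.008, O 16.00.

M(H2O) = 2(1.008) + 16.00 = 18.016 g/mol.
M(NH3) = 14.01 + 3(1.008) = 17.034 g/mol.
n(H2O) = 11.970 / 18.016 = 0.66441 mol.
Step 1 gives a 2:1 ratio of H2O to H2, so n(H2) = 0.33220 mol.
In step 2 the H2:NH3 ratio is 3:2, so n(NH3) = 0.22147 mol.
Mass of NH3 = 0.22147 × 17.034 = 3.7725 g.

3.773 g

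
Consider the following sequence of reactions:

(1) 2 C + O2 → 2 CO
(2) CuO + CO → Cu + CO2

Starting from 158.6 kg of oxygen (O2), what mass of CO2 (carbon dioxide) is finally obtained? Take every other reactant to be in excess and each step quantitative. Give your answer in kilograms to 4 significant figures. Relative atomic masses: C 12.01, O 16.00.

M(O2) = 2(16.00) = 32.00 g/mol.
M(CO2) = 12.01 + 2(16.00) = 44.01 g/mol.
158.6 kg = 158600 g.
n(O2) = 158600 / 32.00 = 4956.2 mol.
Step 1 gives a 1:2 ratio of O2 to CO, so n(CO) = 9912.5 mol.
In step 2 the CO:CO2 ratio is 1:1, so n(CO2) = 9912.5 mol.
Mass of CO2 = 9912.5 × 44.01 = 436250 g = 436.2 kg.

436.2 kg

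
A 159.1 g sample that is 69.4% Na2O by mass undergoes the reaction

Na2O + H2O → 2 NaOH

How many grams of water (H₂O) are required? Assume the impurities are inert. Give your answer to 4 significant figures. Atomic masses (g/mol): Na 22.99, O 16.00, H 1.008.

Mass of pure Na2O = 159.1 g × 0.694 = 110.42 g.
M(Na2O) = 2(22.99) + 16.00 = 61.98 g/mol.
M(H2O) = 2(1.008) + 16.00 = 18.016 g/mol.
n(Na2O) = 110.42 g / 61.98 g/mol = 1.7815 mol.
From the equation the Na2O:H2O mole ratio is 1:1, so n(H2O) = 1.7815 × 1/1 = 1.7815 mol.
Mass of H2O = 1.7815 mol × 18.016 g/mol = 32.095 g.

32.09 g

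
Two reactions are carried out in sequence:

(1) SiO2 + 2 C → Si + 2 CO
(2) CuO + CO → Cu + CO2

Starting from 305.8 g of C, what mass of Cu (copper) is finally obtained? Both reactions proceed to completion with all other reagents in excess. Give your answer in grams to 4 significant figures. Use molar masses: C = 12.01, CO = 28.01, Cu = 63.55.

n(C) = 305.80 / 12.01 = 25.462 mol.
Step 1 gives a 2:2 ratio of C to CO, so n(CO) = 25.462 mol.
In step 2 the CO:Cu ratio is 1:1, so n(Cu) = 25.462 mol.
Mass of Cu = 25.462 × 63.55 = 1618.1 g.

1618 g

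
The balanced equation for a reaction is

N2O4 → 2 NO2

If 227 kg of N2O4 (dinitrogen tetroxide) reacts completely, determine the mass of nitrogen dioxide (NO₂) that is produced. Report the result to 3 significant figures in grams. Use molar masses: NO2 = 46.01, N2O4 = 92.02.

Convert: 227 kg = 227000 g.
n(N2O4) = 227000 g / 92.02 g/mol = 2467 mol.
From the equation the N2O4:NO2 mole ratio is 1:2, so n(NO2) = 2467 × 2/1 = 4934 mol.
Mass of NO2 = 4934 mol × 46.01 g/mol = 227000 g.

227000 g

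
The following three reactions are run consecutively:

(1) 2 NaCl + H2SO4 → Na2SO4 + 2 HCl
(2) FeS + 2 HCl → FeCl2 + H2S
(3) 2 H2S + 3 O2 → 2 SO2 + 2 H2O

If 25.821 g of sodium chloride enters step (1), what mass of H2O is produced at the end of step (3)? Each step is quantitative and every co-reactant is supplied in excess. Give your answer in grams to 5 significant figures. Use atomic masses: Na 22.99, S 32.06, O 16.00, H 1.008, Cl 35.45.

3.9801 g

M(NaCl) = 22.99 + 35.45 = 58.44 g/mol.
M(H2O) = 2(1.008) + 16.00 = 18.016 g/mol.
n(NaCl) = 25.821 / 58.44 = 0.441838 mol.
Reaction (1): NaCl→HCl ratio 2:2 ⇒ n(HCl) = 0.441838 mol.
Reaction (2): HCl→H2S ratio 2:1 ⇒ n(H2S) = 0.220919 mol.
Reaction (3): H2S→H2O ratio 2:2 ⇒ n(H2O) = 0.220919 mol.
Mass of H2O = 0.220919 × 18.016 = 3.98007 g.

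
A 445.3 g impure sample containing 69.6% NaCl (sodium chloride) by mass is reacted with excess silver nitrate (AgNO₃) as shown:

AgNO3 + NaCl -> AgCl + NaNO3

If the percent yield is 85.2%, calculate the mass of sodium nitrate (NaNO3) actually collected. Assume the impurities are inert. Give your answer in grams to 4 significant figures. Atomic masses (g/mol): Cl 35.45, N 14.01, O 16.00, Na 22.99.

384.1 g

Pure NaCl available = 445.3 g × 0.696 = 309.93 g.
M(NaCl) = 22.99 + 35.45 = 58.44 g/mol.
M(NaNO3) = 22.99 + 14.01 + 3(16.00) = 85.00 g/mol.
n(NaCl) = 309.93 g / 58.44 g/mol = 5.3034 mol.
From the equation the NaCl:NaNO3 mole ratio is 1:1, so n(NaNO3) = 5.3034 × 1/1 = 5.3034 mol.
Mass of NaNO3 = 5.3034 mol × 85.00 g/mol = 450.79 g.
Actual mass collected = 450.79 g × 0.852 = 384.07 g.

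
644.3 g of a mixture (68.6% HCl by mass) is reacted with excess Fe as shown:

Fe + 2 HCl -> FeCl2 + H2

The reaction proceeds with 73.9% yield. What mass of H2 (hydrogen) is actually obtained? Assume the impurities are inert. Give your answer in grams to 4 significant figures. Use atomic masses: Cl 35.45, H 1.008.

9.031 g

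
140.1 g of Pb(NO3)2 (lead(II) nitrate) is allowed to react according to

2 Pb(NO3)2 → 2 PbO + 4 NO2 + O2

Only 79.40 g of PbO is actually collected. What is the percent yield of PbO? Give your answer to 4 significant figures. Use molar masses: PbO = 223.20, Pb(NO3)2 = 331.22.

n(Pb(NO3)2) = 140.10 g / 331.22 g/mol = 0.42298 mol.
From the equation the Pb(NO3)2:PbO mole ratio is 2:2, so n(PbO) = 0.42298 × 2/2 = 0.42298 mol.
Mass of PbO = 0.42298 mol × 223.20 g/mol = 94.410 g.
This is the theoretical yield. Percent yield = 79.40 g / 94.410 g × 100% = 84.102%.

84.10 %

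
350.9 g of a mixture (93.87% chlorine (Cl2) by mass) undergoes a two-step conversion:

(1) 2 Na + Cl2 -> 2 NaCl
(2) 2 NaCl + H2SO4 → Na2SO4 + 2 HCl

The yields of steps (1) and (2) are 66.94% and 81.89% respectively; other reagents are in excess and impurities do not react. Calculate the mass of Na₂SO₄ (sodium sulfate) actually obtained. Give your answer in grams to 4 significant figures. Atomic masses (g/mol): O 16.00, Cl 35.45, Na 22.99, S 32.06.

Pure Cl2 = 350.9 × 0.9387 = 329.39 g.
M(Cl2) = 2(35.45) = 70.90 g/mol.
M(Na2SO4) = 2(22.99) + 32.06 + 4(16.00) = 142.04 g/mol.
n(Cl2) = 329.39 / 70.90 = 4.6458 mol.
Step 1 (Cl2:NaCl = 1:2): theoretical n(NaCl) = 9.2917 mol; at 66.94% yield, n(NaCl) = 6.2198 mol.
Step 2 (NaCl:Na2SO4 = 2:1): theoretical n(Na2SO4) = 3.1099 mol, so theoretical mass = 3.1099 × 142.04 = 441.73 g.
At 81.89% yield, actual mass of Na2SO4 = 441.73 × 0.8189 = 361.74 g.

361.7 g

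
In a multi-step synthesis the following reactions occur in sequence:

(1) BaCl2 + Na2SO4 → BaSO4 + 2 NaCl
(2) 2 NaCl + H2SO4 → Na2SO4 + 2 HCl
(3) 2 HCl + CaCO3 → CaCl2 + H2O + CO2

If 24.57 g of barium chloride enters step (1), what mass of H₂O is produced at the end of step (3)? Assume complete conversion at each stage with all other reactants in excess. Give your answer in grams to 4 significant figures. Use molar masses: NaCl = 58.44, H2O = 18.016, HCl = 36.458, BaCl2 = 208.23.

n(BaCl2) = 24.57 / 208.23 = 0.11799 mol.
Reaction (1): BaCl2→NaCl ratio 1:2 ⇒ n(NaCl) = 0.23599 mol.
Reaction (2): NaCl→HCl ratio 2:2 ⇒ n(HCl) = 0.23599 mol.
Reaction (3): HCl→H2O ratio 2:1 ⇒ n(H2O) = 0.11799 mol.
Mass of H2O = 0.11799 × 18.016 = 2.1258 g.

2.126 g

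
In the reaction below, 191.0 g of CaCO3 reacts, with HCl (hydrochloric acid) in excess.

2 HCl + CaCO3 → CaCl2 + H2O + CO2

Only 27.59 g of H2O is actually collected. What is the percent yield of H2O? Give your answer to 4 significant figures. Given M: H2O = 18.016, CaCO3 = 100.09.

80.25 %

n(CaCO3) = 191.00 g / 100.09 g/mol = 1.9083 mol.
From the equation the CaCO3:H2O mole ratio is 1:1, so n(H2O) = 1.9083 × 1/1 = 1.9083 mol.
Mass of H2O = 1.9083 mol × 18.016 g/mol = 34.380 g.
This is the theoretical yield. Percent yield = 27.59 g / 34.380 g × 100% = 80.251%.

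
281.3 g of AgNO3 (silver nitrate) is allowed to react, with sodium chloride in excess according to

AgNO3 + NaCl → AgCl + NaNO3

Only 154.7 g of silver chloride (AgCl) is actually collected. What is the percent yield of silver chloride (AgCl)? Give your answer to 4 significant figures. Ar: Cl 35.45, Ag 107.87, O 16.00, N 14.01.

M(AgNO3) = 107.87 + 14.01 + 3(16.00) = 169.88 g/mol.
M(AgCl) = 107.87 + 35.45 = 143.32 g/mol.
n(AgNO3) = 281.30 g / 169.88 g/mol = 1.6559 mol.
From the equation the AgNO3:AgCl mole ratio is 1:1, so n(AgCl) = 1.6559 × 1/1 = 1.6559 mol.
Mass of AgCl = 1.6559 mol × 143.32 g/mol = 237.32 g.
This is the theoretical yield. Percent yield = 154.7 g / 237.32 g × 100% = 65.186%.

65.19 %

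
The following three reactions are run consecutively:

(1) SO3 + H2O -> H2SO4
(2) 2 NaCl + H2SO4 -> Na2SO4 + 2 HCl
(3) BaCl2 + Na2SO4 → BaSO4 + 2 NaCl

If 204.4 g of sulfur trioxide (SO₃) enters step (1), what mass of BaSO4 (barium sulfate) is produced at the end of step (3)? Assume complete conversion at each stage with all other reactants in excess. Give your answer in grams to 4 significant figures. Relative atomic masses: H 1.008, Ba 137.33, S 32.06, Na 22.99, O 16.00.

M(SO3) = 32.06 + 3(16.00) = 80.06 g/mol.
M(BaSO4) = 137.33 + 32.06 + 4(16.00) = 233.39 g/mol.
n(SO3) = 204.4 / 80.06 = 2.5531 mol.
Reaction (1): SO3→H2SO4 ratio 1:1 ⇒ n(H2SO4) = 2.5531 mol.
Reaction (2): H2SO4→Na2SO4 ratio 1:1 ⇒ n(Na2SO4) = 2.5531 mol.
Reaction (3): Na2SO4→BaSO4 ratio 1:1 ⇒ n(BaSO4) = 2.5531 mol.
Mass of BaSO4 = 2.5531 × 233.39 = 595.86 g.

595.9 g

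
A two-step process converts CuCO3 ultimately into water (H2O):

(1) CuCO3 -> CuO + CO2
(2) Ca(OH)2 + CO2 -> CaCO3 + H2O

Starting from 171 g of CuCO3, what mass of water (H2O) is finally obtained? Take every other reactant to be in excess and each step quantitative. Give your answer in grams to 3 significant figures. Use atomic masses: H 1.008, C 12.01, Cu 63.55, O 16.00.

M(CuCO3) = 63.55 + 12.01 + 3(16.00) = 123.56 g/mol.
M(H2O) = 2(1.008) + 16.00 = 18.016 g/mol.
n(CuCO3) = 171.0 / 123.56 = 1.384 mol.
Step 1 gives a 1:1 ratio of CuCO3 to CO2, so n(CO2) = 1.384 mol.
In step 2 the CO2:H2O ratio is 1:1, so n(H2O) = 1.384 mol.
Mass of H2O = 1.384 × 18.016 = 24.93 g.

24.9 g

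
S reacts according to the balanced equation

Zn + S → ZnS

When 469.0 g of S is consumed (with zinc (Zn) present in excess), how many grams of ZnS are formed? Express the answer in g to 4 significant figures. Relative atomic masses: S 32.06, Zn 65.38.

M(S) = 32.06 g/mol.
M(ZnS) = 65.38 + 32.06 = 97.44 g/mol.
n(S) = 469.00 g / 32.06 g/mol = 14.629 mol.
From the equation the S:ZnS mole ratio is 1:1, so n(ZnS) = 14.629 × 1/1 = 14.629 mol.
Mass of ZnS = 14.629 mol × 97.44 g/mol = 1425.4 g.

1425 g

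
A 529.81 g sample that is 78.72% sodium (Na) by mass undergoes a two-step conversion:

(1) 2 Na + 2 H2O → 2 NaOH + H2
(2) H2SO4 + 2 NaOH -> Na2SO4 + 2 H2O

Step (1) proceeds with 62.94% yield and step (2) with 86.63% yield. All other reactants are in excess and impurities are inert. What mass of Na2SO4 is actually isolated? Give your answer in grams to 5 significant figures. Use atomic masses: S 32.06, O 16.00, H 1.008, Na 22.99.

Pure Na = 529.81 × 0.7872 = 417.066 g.
M(Na) = 22.99 g/mol.
M(Na2SO4) = 2(22.99) + 32.06 + 4(16.00) = 142.04 g/mol.
n(Na) = 417.066 / 22.99 = 18.1412 mol.
Step 1 (Na:NaOH = 2:2): theoretical n(NaOH) = 18.1412 mol; at 62.94% yield, n(NaOH) = 11.4181 mol.
Step 2 (NaOH:Na2SO4 = 2:1): theoretical n(Na2SO4) = 5.70904 mol, so theoretical mass = 5.70904 × 142.04 = 810.912 g.
At 86.63% yield, actual mass of Na2SO4 = 810.912 × 0.8663 = 702.493 g.

702.49 g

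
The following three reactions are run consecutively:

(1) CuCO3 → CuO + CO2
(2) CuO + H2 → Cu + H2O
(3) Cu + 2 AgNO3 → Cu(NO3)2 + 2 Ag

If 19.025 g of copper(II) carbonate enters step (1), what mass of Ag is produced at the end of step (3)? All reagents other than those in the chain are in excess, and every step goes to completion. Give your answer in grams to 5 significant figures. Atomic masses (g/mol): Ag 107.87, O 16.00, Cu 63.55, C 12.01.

M(CuCO3) = 63.55 + 12.01 + 3(16.00) = 123.56 g/mol.
M(Ag) = 107.87 g/mol.
n(CuCO3) = 19.025 / 123.56 = 0.153974 mol.
Reaction (1): CuCO3→CuO ratio 1:1 ⇒ n(CuO) = 0.153974 mol.
Reaction (2): CuO→Cu ratio 1:1 ⇒ n(Cu) = 0.153974 mol.
Reaction (3): Cu→Ag ratio 1:2 ⇒ n(Ag) = 0.307948 mol.
Mass of Ag = 0.307948 × 107.87 = 33.2183 g.

33.218 g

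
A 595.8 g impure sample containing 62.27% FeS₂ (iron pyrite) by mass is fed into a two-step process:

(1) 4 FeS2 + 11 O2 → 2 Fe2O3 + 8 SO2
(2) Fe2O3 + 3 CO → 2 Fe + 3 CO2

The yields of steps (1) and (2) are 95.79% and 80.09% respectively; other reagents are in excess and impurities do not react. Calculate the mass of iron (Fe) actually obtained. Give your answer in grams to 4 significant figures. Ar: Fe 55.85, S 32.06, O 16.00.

Pure FeS2 = 595.8 × 0.6227 = 371.00 g.
M(FeS2) = 55.85 + 2(32.06) = 119.97 g/mol.
M(Fe) = 55.85 g/mol.
n(FeS2) = 371.00 / 119.97 = 3.0925 mol.
Step 1 (FeS2:Fe2O3 = 4:2): theoretical n(Fe2O3) = 1.5462 mol; at 95.79% yield, n(Fe2O3) = 1.4811 mol.
Step 2 (Fe2O3:Fe = 1:2): theoretical n(Fe) = 2.9623 mol, so theoretical mass = 2.9623 × 55.85 = 165.44 g.
At 80.09% yield, actual mass of Fe = 165.44 × 0.8009 = 132.50 g.

132.5 g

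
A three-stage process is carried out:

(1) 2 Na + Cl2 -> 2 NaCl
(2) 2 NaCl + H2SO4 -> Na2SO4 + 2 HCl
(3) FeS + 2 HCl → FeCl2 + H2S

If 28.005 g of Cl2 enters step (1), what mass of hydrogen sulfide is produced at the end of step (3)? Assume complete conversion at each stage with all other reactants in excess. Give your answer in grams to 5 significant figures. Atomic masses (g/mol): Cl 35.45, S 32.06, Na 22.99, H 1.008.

13.460 g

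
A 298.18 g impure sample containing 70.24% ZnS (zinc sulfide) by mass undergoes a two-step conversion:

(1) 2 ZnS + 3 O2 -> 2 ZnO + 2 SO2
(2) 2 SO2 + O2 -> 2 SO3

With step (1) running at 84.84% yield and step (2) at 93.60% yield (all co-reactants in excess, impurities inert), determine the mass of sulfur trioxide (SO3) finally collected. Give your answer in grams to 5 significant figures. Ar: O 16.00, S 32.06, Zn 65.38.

Pure ZnS = 298.18 × 0.7024 = 209.442 g.
M(ZnS) = 65.38 + 32.06 = 97.44 g/mol.
M(SO3) = 32.06 + 3(16.00) = 80.06 g/mol.
n(ZnS) = 209.442 / 97.44 = 2.14944 mol.
Step 1 (ZnS:SO2 = 2:2): theoretical n(SO2) = 2.14944 mol; at 84.84% yield, n(SO2) = 1.82359 mol.
Step 2 (SO2:SO3 = 2:2): theoretical n(SO3) = 1.82359 mol, so theoretical mass = 1.82359 × 80.06 = 145.996 g.
At 93.60% yield, actual mass of SO3 = 145.996 × 0.9360 = 136.653 g.

136.65 g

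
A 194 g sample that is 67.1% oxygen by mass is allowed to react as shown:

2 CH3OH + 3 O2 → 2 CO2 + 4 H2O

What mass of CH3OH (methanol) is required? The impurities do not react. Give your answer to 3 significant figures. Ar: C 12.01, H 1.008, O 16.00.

86.9 g

Mass of pure O2 = 194 g × 0.671 = 130.2 g.
M(O2) = 2(16.00) = 32.00 g/mol.
M(CH3OH) = 12.01 + 4(1.008) + 16.00 = 32.042 g/mol.
n(O2) = 130.2 g / 32.00 g/mol = 4.068 mol.
From the equation the O2:CH3OH mole ratio is 3:2, so n(CH3OH) = 4.068 × 2/3 = 2.712 mol.
Mass of CH3OH = 2.712 mol × 32.042 g/mol = 86.90 g.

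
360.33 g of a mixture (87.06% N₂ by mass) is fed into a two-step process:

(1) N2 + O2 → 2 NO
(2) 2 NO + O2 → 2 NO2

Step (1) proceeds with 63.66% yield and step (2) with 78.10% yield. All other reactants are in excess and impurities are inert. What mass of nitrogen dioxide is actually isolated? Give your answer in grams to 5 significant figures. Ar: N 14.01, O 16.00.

Pure N2 = 360.33 × 0.8706 = 313.703 g.
M(N2) = 2(14.01) = 28.02 g/mol.
M(NO2) = 14.01 + 2(16.00) = 46.01 g/mol.
n(N2) = 313.703 / 28.02 = 11.1957 mol.
Step 1 (N2:NO = 1:2): theoretical n(NO) = 22.3914 mol; at 63.66% yield, n(NO) = 14.2544 mol.
Step 2 (NO:NO2 = 2:2): theoretical n(NO2) = 14.2544 mol, so theoretical mass = 14.2544 × 46.01 = 655.843 g.
At 78.10% yield, actual mass of NO2 = 655.843 × 0.7810 = 512.213 g.

512.21 g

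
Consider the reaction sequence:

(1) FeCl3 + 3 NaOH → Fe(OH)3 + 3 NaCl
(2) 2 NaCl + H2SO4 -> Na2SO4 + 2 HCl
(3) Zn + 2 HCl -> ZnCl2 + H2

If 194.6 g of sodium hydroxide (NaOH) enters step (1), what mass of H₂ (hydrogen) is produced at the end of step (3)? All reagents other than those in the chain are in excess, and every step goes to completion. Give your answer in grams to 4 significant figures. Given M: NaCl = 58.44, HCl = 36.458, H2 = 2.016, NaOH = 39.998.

n(NaOH) = 194.6 / 39.998 = 4.8652 mol.
Reaction (1): NaOH→NaCl ratio 3:3 ⇒ n(NaCl) = 4.8652 mol.
Reaction (2): NaCl→HCl ratio 2:2 ⇒ n(HCl) = 4.8652 mol.
Reaction (3): HCl→H2 ratio 2:1 ⇒ n(H2) = 2.4326 mol.
Mass of H2 = 2.4326 × 2.016 = 4.9042 g.

4.904 g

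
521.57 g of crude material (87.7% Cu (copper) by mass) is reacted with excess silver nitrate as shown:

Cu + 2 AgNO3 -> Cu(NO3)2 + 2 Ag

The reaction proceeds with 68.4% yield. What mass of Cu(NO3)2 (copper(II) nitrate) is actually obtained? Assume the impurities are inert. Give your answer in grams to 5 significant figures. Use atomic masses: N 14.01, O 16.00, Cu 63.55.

Pure Cu available = 521.57 g × 0.877 = 457.417 g.
M(Cu) = 63.55 g/mol.
M(Cu(NO3)2) = 63.55 + 2(14.01) + 6(16.00) = 187.57 g/mol.
n(Cu) = 457.417 g / 63.55 g/mol = 7.19775 mol.
From the equation the Cu:Cu(NO3)2 mole ratio is 1:1, so n(Cu(NO3)2) = 7.19775 × 1/1 = 7.19775 mol.
Mass of Cu(NO3)2 = 7.19775 mol × 187.57 g/mol = 1350.08 g.
Actual mass collected = 1350.08 g × 0.684 = 923.456 g.

923.46 g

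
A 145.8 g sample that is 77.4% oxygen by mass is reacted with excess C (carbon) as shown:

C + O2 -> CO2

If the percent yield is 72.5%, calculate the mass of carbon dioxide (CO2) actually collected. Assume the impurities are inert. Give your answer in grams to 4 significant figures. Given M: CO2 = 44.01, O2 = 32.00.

112.5 g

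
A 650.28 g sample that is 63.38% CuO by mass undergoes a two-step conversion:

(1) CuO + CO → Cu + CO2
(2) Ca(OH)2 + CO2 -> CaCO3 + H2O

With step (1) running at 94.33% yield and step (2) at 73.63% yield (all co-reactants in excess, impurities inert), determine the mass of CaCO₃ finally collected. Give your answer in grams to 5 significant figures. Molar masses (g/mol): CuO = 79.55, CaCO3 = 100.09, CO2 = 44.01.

Pure CuO = 650.28 × 0.6338 = 412.147 g.
n(CuO) = 412.147 / 79.55 = 5.18099 mol.
Step 1 (CuO:CO2 = 1:1): theoretical n(CO2) = 5.18099 mol; at 94.33% yield, n(CO2) = 4.88722 mol.
Step 2 (CO2:CaCO3 = 1:1): theoretical n(CaCO3) = 4.88722 mol, so theoretical mass = 4.88722 × 100.09 = 489.162 g.
At 73.63% yield, actual mass of CaCO3 = 489.162 × 0.7363 = 360.170 g.

360.17 g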